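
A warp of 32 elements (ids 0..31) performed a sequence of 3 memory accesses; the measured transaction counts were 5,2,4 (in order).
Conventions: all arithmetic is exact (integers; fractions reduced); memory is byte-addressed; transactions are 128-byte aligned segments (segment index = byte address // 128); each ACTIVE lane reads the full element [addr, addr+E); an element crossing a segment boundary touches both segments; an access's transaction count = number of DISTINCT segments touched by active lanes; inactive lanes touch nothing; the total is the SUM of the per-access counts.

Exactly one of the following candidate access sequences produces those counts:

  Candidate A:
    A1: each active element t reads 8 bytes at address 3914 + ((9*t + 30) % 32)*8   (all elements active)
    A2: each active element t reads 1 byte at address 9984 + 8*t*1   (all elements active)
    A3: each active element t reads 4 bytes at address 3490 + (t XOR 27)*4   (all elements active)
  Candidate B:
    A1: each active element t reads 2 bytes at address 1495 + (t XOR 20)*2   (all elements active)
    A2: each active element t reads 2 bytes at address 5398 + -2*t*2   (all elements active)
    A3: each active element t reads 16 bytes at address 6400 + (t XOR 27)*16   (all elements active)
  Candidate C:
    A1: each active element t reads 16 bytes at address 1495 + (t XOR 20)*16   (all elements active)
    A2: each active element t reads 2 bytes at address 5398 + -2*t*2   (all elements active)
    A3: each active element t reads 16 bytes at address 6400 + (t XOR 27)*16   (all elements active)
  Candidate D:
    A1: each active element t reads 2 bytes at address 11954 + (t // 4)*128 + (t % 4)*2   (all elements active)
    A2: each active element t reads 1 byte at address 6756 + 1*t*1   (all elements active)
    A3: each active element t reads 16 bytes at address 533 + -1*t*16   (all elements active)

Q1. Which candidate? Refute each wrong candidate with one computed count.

A: A1 gives 3 transactions, not 5
B: A1 gives 2 transactions, not 5
D: A1 gives 8 transactions, not 5
C: all counts match (5,2,4)

Answer: C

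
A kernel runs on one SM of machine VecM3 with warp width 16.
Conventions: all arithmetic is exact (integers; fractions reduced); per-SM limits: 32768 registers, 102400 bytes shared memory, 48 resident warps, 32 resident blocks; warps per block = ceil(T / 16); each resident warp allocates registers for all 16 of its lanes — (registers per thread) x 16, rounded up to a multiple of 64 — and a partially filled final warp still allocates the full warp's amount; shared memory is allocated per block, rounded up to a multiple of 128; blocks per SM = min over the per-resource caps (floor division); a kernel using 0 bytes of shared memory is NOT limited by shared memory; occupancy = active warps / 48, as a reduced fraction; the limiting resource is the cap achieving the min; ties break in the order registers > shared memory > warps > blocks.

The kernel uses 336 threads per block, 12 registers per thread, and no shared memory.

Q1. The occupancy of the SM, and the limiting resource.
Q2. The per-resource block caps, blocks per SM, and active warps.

Answer: occupancy 7/8, limited by warps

registers: 8 blocks
shared memory: no limit (kernel uses none)
warps: 2 blocks
blocks: 32 blocks

Answer: 2 blocks, 42 active warps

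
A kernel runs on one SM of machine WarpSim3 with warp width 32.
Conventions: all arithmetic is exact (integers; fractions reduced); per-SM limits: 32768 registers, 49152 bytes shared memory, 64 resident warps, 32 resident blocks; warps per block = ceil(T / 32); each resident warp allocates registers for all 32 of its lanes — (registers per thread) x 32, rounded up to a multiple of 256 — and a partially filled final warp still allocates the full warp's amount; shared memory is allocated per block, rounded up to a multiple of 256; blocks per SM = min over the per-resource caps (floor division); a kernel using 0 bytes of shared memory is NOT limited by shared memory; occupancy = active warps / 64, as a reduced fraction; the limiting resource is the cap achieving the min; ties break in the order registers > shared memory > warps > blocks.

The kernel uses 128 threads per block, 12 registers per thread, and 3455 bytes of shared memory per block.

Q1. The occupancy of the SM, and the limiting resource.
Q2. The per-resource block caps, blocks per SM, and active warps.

Answer: occupancy 13/16, limited by shared memory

registers: 16 blocks
shared memory: 13 blocks
warps: 16 blocks
blocks: 32 blocks

Answer: 13 blocks, 52 active warps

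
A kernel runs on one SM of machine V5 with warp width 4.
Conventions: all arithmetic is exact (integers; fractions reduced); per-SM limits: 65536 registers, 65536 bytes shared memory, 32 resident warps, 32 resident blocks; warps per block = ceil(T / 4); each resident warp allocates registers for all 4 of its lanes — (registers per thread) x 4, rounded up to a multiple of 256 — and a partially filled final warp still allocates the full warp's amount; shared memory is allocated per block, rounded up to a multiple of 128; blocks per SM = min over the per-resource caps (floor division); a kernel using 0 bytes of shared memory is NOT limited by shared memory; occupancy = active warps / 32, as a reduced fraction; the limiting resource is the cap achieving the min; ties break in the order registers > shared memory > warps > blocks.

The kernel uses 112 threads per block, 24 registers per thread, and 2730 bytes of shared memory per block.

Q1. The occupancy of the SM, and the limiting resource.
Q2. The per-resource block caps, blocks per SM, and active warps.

Answer: occupancy 7/8, limited by warps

registers: 9 blocks
shared memory: 23 blocks
warps: 1 block
blocks: 32 blocks

Answer: 1 block, 28 active warps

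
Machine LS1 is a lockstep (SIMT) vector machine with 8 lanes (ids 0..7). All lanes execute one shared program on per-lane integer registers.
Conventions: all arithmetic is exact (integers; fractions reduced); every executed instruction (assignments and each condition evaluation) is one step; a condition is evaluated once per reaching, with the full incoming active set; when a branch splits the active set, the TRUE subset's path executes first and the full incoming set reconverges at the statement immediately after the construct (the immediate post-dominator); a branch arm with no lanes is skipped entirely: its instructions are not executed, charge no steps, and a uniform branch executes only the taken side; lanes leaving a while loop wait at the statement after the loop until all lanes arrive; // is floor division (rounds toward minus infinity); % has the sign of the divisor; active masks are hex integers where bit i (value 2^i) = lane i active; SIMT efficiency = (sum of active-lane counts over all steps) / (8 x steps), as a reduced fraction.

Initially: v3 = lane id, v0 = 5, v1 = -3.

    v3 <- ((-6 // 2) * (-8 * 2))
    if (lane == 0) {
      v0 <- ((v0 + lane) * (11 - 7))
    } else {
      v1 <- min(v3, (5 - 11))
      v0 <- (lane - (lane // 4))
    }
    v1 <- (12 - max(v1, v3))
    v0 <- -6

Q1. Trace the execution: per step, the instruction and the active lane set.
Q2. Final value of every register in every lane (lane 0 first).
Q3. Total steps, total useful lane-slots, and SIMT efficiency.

step 0: v3 <- ((-6 // 2) * (-8 * 2)) 0xff
step 1: eval (lane == 0)             0xff
step 2: v0 <- ((v0 + lane) * (11 - 7)) 0x01
step 3: v1 <- min(v3, (5 - 11))      0xfe
step 4: v0 <- (lane - (lane // 4))   0xfe
step 5: v1 <- (12 - max(v1, v3))     0xff
step 6: v0 <- -6                     0xff

Answer: 7 steps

v3: 48,48,48,48,48,48,48,48
v0: -6,-6,-6,-6,-6,-6,-6,-6
v1: -36,-36,-36,-36,-36,-36,-36,-36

steps = 7; useful = 47; efficiency = 47/56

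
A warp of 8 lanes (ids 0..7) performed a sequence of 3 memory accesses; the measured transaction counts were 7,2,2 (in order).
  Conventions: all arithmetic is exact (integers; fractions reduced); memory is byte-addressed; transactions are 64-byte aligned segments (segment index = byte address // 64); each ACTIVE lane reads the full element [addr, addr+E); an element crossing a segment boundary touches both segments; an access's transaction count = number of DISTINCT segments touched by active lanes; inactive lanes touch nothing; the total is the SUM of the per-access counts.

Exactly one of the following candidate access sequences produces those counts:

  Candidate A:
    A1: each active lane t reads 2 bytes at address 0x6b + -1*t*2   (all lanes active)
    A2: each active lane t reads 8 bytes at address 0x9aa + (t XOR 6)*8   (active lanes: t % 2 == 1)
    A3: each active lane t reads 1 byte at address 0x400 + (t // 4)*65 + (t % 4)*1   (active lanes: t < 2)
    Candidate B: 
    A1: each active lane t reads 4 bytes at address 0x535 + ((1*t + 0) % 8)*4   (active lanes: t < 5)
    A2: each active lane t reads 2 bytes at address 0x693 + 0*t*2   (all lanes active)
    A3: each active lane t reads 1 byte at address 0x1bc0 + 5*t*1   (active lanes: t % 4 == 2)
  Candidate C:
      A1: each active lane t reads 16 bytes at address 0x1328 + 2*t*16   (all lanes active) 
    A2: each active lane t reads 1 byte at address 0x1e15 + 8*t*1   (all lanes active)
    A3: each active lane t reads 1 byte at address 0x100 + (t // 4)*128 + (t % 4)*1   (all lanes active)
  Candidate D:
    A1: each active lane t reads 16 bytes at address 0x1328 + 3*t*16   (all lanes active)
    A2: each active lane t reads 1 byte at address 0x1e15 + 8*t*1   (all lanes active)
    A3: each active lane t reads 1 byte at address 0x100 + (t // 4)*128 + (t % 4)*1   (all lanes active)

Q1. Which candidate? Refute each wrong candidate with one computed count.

A: A1 gives 1 transaction, not 7
B: A1 gives 2 transactions, not 7
C: A1 gives 5 transactions, not 7
D: all counts match (7,2,2)

Answer: D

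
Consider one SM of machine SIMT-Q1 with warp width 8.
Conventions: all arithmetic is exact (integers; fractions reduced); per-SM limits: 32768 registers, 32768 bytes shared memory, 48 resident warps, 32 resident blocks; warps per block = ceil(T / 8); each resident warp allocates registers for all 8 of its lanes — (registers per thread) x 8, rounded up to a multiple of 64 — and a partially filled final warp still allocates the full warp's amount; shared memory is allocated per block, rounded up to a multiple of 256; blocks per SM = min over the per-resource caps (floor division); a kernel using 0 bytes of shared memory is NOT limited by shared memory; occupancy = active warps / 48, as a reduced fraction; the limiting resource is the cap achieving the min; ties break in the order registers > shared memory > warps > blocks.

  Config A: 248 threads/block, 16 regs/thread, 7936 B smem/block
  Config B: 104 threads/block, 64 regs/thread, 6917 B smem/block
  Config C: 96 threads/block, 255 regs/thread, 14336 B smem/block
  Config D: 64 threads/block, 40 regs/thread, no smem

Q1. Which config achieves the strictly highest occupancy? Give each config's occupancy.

occupancies: A 31/48, B 13/16, C 1/4, D 1

Answer: D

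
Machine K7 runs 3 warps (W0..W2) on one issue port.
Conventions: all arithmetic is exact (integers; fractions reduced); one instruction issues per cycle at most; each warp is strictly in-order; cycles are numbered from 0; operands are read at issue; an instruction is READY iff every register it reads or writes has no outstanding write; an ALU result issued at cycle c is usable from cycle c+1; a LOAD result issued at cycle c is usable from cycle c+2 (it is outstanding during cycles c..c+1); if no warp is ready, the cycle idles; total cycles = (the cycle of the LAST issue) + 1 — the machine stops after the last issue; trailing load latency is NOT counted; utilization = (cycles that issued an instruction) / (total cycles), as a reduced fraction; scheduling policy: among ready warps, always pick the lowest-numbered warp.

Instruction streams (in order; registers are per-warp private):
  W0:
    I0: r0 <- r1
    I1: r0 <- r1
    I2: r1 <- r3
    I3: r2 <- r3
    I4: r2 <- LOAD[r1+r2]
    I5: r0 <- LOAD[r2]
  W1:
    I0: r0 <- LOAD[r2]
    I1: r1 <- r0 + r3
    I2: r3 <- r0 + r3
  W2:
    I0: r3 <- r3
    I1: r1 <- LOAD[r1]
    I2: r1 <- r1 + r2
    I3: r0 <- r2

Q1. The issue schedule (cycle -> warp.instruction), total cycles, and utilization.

cycle 0: W0.I0
cycle 1: W0.I1
cycle 2: W0.I2
cycle 3: W0.I3
cycle 4: W0.I4
cycle 5: W1.I0
cycle 6: W0.I5
cycle 7: W1.I1
cycle 8: W1.I2
cycle 9: W2.I0
cycle 10: W2.I1
cycle 11: idle
cycle 12: W2.I2
cycle 13: W2.I3

Answer: 14 cycles, utilization 13/14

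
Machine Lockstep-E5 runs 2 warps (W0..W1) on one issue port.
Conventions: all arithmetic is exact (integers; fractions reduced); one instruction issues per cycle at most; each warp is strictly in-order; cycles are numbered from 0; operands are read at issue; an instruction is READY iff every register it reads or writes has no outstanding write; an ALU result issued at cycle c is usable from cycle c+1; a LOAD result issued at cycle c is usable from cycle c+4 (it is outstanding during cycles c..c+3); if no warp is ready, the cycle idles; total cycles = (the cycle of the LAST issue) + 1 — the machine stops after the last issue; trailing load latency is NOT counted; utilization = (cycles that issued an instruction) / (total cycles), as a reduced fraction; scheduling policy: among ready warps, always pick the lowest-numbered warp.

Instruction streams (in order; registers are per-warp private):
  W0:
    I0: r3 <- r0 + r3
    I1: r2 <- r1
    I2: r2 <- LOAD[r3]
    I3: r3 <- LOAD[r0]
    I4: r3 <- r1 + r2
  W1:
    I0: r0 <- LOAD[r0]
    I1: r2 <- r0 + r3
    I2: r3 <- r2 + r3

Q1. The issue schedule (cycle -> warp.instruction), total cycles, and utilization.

cycle 0: W0.I0
cycle 1: W0.I1
cycle 2: W0.I2
cycle 3: W0.I3
cycle 4: W1.I0
cycle 5: idle
cycle 6: idle
cycle 7: W0.I4
cycle 8: W1.I1
cycle 9: W1.I2

Answer: 10 cycles, utilization 4/5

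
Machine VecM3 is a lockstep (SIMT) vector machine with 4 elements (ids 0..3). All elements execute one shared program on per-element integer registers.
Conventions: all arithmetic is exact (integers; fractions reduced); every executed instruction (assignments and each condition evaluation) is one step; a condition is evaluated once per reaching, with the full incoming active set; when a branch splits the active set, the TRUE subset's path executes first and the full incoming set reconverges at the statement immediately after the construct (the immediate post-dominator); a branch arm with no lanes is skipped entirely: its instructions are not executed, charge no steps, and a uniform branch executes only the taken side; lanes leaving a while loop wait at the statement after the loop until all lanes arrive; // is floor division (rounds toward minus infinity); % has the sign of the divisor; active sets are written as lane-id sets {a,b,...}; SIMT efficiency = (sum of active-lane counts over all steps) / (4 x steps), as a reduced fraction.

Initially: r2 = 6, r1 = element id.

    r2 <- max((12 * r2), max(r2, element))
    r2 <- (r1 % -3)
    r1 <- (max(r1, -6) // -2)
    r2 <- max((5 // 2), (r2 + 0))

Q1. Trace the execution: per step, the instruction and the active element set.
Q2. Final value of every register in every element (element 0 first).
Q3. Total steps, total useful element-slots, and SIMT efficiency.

step 0: r2 <- max((12 * r2), max(r2, element)) {0,1,2,3}
step 1: r2 <- (r1 % -3)              {0,1,2,3}
step 2: r1 <- (max(r1, -6) // -2)    {0,1,2,3}
step 3: r2 <- max((5 // 2), (r2 + 0)) {0,1,2,3}

Answer: 4 steps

r2: 2,2,2,2
r1: 0,-1,-1,-2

steps = 4; useful = 16; efficiency = 16/16 = 1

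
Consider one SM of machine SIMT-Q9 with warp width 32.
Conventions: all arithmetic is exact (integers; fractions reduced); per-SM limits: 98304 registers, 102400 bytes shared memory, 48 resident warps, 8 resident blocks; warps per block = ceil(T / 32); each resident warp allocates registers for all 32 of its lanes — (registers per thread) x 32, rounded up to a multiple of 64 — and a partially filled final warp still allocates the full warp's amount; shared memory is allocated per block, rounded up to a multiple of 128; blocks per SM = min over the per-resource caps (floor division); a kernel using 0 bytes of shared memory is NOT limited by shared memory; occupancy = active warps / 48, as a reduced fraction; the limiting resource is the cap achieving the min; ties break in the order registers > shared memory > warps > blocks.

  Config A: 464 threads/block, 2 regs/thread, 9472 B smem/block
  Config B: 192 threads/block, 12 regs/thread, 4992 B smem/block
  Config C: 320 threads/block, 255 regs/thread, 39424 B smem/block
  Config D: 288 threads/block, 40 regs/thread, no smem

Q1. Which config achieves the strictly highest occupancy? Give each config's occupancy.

occupancies: A 15/16, B 1, C 5/24, D 15/16

Answer: B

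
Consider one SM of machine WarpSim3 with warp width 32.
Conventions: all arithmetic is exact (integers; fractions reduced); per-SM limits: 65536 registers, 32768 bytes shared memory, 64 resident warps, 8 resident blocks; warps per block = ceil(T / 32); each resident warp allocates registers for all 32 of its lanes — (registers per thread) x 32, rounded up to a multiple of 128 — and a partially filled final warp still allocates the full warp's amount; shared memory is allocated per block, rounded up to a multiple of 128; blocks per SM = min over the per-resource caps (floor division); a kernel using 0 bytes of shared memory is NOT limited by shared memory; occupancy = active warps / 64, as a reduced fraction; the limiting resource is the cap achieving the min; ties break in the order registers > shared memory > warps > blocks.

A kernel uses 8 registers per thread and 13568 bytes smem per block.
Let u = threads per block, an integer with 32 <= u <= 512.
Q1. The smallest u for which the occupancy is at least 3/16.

Answer: u = 161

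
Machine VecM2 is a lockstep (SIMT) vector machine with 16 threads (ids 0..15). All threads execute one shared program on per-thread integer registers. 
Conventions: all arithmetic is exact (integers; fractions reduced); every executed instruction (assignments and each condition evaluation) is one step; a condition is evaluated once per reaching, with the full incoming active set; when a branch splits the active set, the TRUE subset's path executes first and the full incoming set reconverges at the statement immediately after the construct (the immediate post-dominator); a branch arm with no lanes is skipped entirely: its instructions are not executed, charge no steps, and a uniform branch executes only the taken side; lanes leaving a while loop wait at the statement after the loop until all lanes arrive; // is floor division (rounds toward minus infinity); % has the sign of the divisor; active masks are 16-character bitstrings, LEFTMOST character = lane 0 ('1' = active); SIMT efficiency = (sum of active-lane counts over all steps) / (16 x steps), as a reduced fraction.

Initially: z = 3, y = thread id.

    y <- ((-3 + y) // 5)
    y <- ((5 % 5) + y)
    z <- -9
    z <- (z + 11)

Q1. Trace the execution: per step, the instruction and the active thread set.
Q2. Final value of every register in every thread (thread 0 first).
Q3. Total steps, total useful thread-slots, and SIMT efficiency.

step 0: y <- ((-3 + y) // 5)         1111111111111111
step 1: y <- ((5 % 5) + y)           1111111111111111
step 2: z <- -9                      1111111111111111
step 3: z <- (z + 11)                1111111111111111

Answer: 4 steps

z: 2,2,2,2,2,2,2,2,2,2,2,2,2,2,2,2
y: -1,-1,-1,0,0,0,0,0,1,1,1,1,1,2,2,2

steps = 4; useful = 64; efficiency = 64/64 = 1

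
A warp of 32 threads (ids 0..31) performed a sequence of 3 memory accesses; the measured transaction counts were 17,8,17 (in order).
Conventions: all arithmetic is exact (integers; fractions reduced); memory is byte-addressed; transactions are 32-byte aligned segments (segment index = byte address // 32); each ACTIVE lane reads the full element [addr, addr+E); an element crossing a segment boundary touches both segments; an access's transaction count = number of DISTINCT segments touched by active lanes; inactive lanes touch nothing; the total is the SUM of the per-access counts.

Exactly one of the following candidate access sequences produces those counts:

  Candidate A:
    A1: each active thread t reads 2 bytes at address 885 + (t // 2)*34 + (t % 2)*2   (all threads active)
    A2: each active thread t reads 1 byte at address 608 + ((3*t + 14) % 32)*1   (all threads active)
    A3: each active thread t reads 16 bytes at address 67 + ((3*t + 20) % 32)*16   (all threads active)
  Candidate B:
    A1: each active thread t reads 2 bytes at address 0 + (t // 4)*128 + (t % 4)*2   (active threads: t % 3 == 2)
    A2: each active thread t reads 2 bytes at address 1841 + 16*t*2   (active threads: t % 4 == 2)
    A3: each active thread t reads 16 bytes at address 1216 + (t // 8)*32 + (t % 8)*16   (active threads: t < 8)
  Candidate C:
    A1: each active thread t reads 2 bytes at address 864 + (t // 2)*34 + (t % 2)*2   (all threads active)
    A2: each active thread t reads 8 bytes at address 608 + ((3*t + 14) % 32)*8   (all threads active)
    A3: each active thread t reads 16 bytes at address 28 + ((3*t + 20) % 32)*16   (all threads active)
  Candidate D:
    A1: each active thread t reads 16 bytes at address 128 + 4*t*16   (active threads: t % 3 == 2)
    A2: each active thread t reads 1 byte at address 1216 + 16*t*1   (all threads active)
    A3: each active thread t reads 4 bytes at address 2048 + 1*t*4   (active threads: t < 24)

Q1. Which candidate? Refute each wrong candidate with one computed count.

A: A2 gives 1 transaction, not 8
B: A1 gives 8 transactions, not 17
D: A1 gives 10 transactions, not 17
C: all counts match (17,8,17)

Answer: C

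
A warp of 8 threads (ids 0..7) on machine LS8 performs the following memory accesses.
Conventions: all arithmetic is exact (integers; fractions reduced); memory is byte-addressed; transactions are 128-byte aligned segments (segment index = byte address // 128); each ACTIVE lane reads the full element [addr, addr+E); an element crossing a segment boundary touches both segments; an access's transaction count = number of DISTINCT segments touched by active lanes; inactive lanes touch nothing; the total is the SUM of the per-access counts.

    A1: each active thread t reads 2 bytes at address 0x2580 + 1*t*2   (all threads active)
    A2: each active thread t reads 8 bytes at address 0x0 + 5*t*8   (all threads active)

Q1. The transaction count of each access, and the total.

A1: 1 transaction
A2: 3 transactions

Answer: 1,3; total 4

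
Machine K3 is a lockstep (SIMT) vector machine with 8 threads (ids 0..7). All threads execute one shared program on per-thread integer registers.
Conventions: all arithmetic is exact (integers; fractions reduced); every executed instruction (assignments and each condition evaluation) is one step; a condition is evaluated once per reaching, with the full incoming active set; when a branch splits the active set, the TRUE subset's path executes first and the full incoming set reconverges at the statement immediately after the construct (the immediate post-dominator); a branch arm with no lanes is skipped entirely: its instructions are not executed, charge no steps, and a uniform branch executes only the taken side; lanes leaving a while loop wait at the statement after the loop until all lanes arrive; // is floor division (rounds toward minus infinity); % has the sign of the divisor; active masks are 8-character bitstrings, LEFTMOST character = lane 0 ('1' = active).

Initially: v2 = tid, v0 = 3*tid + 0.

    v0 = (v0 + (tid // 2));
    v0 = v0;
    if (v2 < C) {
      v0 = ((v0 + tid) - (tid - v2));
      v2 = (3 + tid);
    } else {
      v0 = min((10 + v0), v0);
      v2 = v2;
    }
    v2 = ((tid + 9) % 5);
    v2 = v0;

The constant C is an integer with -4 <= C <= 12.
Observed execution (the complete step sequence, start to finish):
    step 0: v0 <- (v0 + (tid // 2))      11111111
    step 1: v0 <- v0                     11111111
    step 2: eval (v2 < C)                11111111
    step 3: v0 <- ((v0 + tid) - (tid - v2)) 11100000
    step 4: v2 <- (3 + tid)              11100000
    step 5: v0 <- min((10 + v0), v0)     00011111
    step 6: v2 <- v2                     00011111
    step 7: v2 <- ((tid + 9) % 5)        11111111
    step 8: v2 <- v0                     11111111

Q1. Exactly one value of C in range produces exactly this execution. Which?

Answer: C = 3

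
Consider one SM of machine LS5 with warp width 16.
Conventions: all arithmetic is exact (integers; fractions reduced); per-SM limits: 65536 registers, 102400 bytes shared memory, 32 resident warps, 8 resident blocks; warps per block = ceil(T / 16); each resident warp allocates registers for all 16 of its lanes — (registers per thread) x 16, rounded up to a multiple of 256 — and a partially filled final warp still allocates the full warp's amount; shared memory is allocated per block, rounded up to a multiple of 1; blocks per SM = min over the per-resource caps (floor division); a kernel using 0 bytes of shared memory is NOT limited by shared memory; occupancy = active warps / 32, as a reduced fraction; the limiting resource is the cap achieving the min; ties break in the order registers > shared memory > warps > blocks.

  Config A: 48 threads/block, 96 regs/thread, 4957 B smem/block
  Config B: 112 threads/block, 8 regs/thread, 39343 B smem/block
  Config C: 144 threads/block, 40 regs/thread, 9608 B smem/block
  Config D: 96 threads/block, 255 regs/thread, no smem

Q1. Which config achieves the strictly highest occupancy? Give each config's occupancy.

occupancies: A 3/4, B 7/16, C 27/32, D 3/8

Answer: C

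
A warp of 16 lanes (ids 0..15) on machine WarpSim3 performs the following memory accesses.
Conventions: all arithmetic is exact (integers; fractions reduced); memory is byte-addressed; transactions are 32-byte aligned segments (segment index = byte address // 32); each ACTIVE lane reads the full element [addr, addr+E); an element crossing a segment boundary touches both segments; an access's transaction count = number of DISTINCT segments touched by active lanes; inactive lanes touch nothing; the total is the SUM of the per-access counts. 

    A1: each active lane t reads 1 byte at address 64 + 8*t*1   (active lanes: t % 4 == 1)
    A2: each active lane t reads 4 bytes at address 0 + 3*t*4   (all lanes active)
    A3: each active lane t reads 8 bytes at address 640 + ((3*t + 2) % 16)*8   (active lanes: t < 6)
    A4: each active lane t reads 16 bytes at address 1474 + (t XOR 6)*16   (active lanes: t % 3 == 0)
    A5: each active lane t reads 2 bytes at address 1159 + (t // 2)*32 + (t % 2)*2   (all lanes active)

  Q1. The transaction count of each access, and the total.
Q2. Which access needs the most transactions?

A1: 4 transactions
A2: 6 transactions
A3: 4 transactions
A4: 7 transactions
A5: 8 transactions

Answer: 4,6,4,7,8; total 29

Answer: A5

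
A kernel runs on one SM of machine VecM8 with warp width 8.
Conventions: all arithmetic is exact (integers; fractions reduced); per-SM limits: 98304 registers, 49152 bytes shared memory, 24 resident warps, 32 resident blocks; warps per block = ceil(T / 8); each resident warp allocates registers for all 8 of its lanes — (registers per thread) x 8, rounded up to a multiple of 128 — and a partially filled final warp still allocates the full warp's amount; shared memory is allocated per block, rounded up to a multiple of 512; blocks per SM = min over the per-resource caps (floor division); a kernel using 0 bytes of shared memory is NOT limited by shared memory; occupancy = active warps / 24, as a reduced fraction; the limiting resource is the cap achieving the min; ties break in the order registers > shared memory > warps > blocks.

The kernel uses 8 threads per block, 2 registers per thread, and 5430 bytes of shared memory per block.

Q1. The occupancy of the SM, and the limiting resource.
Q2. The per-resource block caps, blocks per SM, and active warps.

Answer: occupancy 1/3, limited by shared memory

registers: 768 blocks
shared memory: 8 blocks
warps: 24 blocks
blocks: 32 blocks

Answer: 8 blocks, 8 active warps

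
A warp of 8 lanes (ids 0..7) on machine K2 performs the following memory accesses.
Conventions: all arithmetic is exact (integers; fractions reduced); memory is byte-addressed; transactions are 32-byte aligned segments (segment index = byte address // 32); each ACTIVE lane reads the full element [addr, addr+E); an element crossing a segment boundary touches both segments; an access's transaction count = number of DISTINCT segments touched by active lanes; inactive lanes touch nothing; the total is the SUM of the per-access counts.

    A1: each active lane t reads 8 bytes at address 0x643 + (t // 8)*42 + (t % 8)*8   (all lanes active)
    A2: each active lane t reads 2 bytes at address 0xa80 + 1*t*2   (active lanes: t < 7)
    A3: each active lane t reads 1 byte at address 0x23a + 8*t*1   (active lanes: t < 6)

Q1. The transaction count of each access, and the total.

A1: 3 transactions
A2: 1 transaction
A3: 3 transactions

Answer: 3,1,3; total 7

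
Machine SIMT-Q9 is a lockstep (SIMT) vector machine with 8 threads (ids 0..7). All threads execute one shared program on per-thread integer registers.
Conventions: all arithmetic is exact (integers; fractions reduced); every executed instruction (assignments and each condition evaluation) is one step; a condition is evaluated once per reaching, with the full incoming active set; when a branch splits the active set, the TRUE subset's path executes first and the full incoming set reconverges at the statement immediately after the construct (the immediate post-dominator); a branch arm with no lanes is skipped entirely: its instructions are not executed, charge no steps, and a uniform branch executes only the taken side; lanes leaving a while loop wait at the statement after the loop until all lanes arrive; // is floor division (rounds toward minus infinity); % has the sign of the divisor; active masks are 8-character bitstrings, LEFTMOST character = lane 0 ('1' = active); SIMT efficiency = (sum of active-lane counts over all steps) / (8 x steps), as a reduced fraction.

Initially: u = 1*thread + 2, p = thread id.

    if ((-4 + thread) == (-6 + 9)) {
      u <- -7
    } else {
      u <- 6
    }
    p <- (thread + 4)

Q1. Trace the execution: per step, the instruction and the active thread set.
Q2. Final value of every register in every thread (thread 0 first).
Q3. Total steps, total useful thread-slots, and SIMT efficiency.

step 0: eval ((-4 + thread) == (-6 + 9)) 11111111
step 1: u <- -7                      00000001
step 2: u <- 6                       11111110
step 3: p <- (thread + 4)            11111111

Answer: 4 steps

u: 6,6,6,6,6,6,6,-7
p: 4,5,6,7,8,9,10,11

steps = 4; useful = 24; efficiency = 24/32 = 3/4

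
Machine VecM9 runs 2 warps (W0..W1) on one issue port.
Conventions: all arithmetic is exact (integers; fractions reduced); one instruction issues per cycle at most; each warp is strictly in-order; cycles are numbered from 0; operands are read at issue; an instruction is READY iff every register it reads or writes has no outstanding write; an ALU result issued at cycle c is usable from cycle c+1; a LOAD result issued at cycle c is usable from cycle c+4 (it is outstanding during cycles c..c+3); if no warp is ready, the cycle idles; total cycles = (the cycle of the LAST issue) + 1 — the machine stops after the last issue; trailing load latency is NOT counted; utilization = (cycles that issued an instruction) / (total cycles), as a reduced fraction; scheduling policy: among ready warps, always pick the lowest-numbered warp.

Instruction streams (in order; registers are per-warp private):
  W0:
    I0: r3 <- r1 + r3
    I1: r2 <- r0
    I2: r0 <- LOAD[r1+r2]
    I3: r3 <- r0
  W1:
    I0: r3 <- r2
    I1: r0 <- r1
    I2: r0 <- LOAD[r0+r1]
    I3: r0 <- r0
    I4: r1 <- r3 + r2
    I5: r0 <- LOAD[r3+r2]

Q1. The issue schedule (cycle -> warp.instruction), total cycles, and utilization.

cycle 0: W0.I0
cycle 1: W0.I1
cycle 2: W0.I2
cycle 3: W1.I0
cycle 4: W1.I1
cycle 5: W1.I2
cycle 6: W0.I3
cycle 7: idle
cycle 8: idle
cycle 9: W1.I3
cycle 10: W1.I4
cycle 11: W1.I5

Answer: 12 cycles, utilization 5/6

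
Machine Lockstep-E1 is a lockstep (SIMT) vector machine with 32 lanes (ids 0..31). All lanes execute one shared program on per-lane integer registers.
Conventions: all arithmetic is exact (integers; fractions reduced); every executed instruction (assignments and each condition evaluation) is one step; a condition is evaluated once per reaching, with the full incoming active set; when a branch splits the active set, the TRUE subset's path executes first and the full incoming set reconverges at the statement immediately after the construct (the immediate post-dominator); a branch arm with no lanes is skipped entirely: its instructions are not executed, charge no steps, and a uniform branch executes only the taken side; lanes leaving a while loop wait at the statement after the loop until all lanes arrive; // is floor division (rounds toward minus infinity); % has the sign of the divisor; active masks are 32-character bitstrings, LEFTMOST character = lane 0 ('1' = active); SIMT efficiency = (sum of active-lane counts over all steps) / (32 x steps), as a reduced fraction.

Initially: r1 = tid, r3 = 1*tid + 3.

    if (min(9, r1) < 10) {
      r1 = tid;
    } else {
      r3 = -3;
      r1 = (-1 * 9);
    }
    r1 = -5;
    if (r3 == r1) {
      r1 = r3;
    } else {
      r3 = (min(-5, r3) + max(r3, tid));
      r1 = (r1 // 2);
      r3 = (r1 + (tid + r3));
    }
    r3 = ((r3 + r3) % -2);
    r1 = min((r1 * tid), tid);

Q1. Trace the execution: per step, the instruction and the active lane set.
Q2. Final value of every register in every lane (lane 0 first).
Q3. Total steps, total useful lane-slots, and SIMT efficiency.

step 0: eval (min(9, r1) < 10)       11111111111111111111111111111111
step 1: r1 <- tid                    11111111111111111111111111111111
step 2: r1 <- -5                     11111111111111111111111111111111
step 3: eval (r3 == r1)              11111111111111111111111111111111
step 4: r3 <- (min(-5, r3) + max(r3, tid)) 11111111111111111111111111111111
step 5: r1 <- (r1 // 2)              11111111111111111111111111111111
step 6: r3 <- (r1 + (tid + r3))      11111111111111111111111111111111
step 7: r3 <- ((r3 + r3) % -2)       11111111111111111111111111111111
step 8: r1 <- min((r1 * tid), tid)   11111111111111111111111111111111

Answer: 9 steps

r1: 0,-3,-6,-9,-12,-15,-18,-21,-24,-27,-30,-33,-36,-39,-42,-45,-48,-51,-54,-57,-60,-63,-66,-69,-72,-75,-78,-81,-84,-87,-90,-93
r3: 0,0,0,0,0,0,0,0,0,0,0,0,0,0,0,0,0,0,0,0,0,0,0,0,0,0,0,0,0,0,0,0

steps = 9; useful = 288; efficiency = 288/288 = 1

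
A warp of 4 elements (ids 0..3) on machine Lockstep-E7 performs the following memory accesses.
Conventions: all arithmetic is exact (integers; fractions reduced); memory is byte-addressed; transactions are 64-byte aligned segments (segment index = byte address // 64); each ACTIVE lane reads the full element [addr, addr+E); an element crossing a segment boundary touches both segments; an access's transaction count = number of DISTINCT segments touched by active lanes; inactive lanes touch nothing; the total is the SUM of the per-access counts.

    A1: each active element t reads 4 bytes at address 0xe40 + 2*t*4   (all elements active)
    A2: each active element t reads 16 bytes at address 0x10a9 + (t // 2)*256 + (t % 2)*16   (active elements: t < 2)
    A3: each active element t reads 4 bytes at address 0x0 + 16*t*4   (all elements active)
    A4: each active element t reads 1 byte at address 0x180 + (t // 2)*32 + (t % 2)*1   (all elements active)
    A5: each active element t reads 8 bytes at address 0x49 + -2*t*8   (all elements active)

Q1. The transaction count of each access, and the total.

A1: 1 transaction
A2: 2 transactions
A3: 4 transactions
A4: 1 transaction
A5: 2 transactions

Answer: 1,2,4,1,2; total 10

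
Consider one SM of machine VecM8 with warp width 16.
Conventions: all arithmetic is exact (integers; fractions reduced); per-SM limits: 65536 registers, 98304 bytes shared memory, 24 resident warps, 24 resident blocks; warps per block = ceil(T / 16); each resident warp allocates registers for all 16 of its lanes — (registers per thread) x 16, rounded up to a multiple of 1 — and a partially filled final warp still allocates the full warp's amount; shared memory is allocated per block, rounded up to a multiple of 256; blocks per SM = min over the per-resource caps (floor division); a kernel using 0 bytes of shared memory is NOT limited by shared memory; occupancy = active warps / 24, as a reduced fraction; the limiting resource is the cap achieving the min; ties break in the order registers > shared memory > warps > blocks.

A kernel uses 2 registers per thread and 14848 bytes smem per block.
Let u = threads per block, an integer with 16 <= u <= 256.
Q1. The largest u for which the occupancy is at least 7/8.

Answer: u = 192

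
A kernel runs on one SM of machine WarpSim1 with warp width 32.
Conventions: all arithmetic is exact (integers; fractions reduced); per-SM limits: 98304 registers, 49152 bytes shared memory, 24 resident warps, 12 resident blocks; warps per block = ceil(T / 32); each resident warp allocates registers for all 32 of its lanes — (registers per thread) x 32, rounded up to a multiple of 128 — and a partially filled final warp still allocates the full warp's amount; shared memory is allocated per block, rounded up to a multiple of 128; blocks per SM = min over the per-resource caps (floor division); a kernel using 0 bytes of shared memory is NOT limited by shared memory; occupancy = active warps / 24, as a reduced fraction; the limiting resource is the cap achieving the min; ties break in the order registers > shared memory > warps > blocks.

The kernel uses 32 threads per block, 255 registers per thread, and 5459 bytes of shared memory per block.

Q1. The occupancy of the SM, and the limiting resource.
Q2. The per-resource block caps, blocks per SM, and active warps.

Answer: occupancy 1/3, limited by shared memory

registers: 12 blocks
shared memory: 8 blocks
warps: 24 blocks
blocks: 12 blocks

Answer: 8 blocks, 8 active warps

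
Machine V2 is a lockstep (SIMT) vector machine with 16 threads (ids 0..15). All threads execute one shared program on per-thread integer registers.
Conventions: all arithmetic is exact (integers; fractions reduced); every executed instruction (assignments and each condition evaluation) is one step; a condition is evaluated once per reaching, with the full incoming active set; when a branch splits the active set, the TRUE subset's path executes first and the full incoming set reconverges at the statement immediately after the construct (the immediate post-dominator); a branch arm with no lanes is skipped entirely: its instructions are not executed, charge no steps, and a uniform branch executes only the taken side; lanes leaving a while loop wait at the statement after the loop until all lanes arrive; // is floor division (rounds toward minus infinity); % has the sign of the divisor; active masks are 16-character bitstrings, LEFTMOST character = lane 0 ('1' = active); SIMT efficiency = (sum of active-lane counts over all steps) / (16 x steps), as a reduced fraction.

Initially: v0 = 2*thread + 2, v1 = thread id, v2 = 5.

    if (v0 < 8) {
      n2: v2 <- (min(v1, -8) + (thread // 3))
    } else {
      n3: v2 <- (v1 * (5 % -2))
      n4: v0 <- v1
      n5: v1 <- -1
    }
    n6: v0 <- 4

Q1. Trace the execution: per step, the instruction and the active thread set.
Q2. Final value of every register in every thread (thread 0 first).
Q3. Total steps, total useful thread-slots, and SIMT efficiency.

step 0: eval (v0 < 8)                1111111111111111
step 1: v2 <- (min(v1, -8) + (thread // 3)) 1110000000000000
step 2: v2 <- (v1 * (5 % -2))        0001111111111111
step 3: v0 <- v1                     0001111111111111
step 4: v1 <- -1                     0001111111111111
step 5: v0 <- 4                      1111111111111111

Answer: 6 steps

v0: 4,4,4,4,4,4,4,4,4,4,4,4,4,4,4,4
v1: 0,1,2,-1,-1,-1,-1,-1,-1,-1,-1,-1,-1,-1,-1,-1
v2: -8,-8,-8,-3,-4,-5,-6,-7,-8,-9,-10,-11,-12,-13,-14,-15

steps = 6; useful = 74; efficiency = 74/96 = 37/48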